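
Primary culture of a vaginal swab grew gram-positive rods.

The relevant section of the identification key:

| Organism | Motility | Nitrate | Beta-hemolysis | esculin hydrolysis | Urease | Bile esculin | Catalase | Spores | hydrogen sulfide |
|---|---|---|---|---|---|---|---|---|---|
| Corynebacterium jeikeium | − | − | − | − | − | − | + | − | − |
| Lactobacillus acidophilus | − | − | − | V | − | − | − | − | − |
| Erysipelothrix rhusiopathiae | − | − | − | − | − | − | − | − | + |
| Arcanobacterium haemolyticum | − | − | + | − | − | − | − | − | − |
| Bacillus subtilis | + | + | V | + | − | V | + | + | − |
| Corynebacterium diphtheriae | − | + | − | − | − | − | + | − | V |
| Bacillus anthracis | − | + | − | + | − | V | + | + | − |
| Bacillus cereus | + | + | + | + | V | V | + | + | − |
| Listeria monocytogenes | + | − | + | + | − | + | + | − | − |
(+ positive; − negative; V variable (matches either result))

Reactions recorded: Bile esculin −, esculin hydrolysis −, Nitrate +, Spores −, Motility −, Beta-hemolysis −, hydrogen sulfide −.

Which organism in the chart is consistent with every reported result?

hydrogen sulfide −: excludes Erysipelothrix rhusiopathiae — 8 left.
Nitrate +: excludes Corynebacterium jeikeium, Lactobacillus acidophilus, Arcanobacterium haemolyticum, Listeria monocytogenes — 4 left.
esculin hydrolysis −: excludes Bacillus subtilis, Bacillus anthracis, Bacillus cereus — 1 left.
Bile esculin −: the one remaining candidate is consistent.
Motility −: the one remaining candidate is consistent.
Beta-hemolysis −: the one remaining candidate is consistent.
Spores −: the one remaining candidate is consistent.

Corynebacterium diphtheriae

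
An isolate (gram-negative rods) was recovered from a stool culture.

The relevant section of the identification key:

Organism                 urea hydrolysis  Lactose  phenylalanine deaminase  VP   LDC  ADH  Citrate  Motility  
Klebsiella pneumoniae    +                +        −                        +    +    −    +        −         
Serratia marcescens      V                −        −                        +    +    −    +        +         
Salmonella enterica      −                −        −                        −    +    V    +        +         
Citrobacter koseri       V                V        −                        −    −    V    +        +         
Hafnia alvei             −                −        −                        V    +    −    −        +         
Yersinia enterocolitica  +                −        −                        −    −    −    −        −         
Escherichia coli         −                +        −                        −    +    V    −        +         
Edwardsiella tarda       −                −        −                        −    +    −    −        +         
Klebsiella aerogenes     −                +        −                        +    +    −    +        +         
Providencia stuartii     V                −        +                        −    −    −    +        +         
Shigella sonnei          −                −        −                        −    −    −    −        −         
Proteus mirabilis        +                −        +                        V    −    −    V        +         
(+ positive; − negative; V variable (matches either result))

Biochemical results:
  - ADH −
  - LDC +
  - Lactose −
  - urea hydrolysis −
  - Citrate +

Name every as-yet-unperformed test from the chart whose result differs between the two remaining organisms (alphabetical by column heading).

urea hydrolysis −: excludes Klebsiella pneumoniae, Yersinia enterocolitica, Proteus mirabilis — 9 left.
LDC +: excludes Citrobacter koseri, Providencia stuartii, Shigella sonnei — 6 left.
ADH −: all 6 remaining candidates are consistent.
Lactose −: excludes Escherichia coli, Klebsiella aerogenes — 4 left.
Citrate +: excludes Hafnia alvei, Edwardsiella tarda — 2 left.
Two candidates remain: Salmonella enterica and Serratia marcescens.
  phenylalanine deaminase: − vs − — same for both, does not separate.
  VP: Salmonella enterica −, Serratia marcescens + — discriminates.
  Motility: + vs + — same for both, does not separate.

VP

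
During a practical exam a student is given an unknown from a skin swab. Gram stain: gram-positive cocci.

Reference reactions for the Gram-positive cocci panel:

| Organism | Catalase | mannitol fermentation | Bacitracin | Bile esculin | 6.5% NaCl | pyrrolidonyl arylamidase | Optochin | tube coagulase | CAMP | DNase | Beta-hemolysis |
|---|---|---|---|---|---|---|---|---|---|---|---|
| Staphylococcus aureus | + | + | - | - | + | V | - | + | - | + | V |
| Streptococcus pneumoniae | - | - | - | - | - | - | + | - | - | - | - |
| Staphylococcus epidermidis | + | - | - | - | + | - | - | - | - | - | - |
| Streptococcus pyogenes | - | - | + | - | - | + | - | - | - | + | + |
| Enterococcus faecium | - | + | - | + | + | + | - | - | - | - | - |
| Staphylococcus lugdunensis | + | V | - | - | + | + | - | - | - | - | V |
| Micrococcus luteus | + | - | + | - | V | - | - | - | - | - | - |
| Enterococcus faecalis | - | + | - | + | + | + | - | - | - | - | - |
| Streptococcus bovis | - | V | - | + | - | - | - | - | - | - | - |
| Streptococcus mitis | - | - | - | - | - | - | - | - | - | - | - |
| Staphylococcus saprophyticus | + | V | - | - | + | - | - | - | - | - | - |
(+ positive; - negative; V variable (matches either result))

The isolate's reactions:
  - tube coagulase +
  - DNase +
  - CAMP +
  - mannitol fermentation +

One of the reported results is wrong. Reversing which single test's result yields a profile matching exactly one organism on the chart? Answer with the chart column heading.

CAMP

As reported, no row in the chart matches all 4 reactions.
Reversing mannitol fermentation → still no organism matches.
Reversing tube coagulase → still no organism matches.
Reversing CAMP (to -) → unique match: Staphylococcus aureus.
Reversing DNase → still no organism matches.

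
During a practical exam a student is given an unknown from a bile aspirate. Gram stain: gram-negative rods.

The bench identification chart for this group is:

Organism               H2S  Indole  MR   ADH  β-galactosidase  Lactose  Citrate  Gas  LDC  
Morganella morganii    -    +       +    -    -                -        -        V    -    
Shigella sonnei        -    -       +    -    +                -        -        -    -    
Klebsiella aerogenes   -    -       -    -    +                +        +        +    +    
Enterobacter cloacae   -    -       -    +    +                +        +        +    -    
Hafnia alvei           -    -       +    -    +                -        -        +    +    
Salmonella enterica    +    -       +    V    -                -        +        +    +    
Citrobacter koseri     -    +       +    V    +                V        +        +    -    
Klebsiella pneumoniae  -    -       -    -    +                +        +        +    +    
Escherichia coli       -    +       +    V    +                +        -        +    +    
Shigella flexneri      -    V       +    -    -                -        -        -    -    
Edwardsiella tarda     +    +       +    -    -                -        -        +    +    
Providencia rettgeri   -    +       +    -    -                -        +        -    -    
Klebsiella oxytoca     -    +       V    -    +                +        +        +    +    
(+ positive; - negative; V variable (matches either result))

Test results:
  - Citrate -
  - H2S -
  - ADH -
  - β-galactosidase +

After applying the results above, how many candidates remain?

3

Citrate -: excludes 7 organisms — 6 left.
H2S -: excludes Edwardsiella tarda — 5 left.
ADH -: all 5 remaining candidates are consistent.
β-galactosidase +: excludes Morganella morganii, Shigella flexneri — 3 left.
Still consistent: Escherichia coli, Hafnia alvei, Shigella sonnei.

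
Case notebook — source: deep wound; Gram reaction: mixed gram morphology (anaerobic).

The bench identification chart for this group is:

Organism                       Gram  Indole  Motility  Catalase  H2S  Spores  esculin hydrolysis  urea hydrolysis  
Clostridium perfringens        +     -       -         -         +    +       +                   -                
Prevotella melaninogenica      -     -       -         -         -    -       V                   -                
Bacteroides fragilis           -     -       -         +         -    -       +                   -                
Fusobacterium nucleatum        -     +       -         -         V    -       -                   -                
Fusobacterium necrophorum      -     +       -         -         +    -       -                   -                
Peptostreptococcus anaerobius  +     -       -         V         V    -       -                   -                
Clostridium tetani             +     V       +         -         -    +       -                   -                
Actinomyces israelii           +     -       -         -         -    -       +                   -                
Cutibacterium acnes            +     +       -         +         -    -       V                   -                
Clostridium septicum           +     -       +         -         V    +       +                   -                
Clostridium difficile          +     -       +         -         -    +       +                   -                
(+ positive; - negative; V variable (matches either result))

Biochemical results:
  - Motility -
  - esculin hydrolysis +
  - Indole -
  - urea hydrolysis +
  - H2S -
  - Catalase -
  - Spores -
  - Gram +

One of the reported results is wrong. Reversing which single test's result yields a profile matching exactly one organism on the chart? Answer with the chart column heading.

As reported, no row in the chart matches all 8 reactions.
Reversing esculin hydrolysis → still no organism matches.
Reversing Gram → still no organism matches.
Reversing Catalase → still no organism matches.
Reversing H2S → still no organism matches.
Reversing Indole → still no organism matches.
Reversing Spores → still no organism matches.
Reversing Motility → still no organism matches.
Reversing urea hydrolysis (to -) → unique match: Actinomyces israelii.

urea hydrolysis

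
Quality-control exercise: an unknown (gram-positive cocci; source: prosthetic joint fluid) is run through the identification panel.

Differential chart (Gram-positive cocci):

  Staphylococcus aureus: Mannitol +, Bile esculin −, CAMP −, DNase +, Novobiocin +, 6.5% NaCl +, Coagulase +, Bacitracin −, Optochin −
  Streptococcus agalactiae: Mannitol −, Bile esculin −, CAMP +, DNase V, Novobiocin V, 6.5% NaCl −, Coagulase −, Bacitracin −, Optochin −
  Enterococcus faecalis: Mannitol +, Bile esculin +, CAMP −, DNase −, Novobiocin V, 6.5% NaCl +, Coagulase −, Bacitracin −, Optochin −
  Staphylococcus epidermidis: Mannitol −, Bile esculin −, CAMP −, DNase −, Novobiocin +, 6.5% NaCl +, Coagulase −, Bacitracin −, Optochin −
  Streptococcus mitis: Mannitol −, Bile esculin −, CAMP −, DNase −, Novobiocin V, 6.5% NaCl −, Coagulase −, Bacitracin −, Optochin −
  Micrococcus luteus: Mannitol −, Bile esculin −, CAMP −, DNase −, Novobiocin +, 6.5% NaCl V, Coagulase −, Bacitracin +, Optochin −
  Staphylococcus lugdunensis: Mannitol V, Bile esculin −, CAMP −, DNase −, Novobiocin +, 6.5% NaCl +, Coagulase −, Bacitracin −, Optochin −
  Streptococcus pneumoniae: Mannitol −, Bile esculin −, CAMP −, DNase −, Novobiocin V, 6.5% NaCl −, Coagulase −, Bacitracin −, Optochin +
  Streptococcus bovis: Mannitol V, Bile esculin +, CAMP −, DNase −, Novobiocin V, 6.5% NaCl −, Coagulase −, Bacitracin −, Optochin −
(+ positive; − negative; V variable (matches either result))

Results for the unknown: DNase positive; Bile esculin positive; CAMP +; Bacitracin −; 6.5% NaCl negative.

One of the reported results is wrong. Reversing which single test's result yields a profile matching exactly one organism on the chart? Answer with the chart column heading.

Bile esculin

As reported, no row in the chart matches all 5 reactions.
Reversing 6.5% NaCl → still no organism matches.
Reversing Bacitracin → still no organism matches.
Reversing CAMP → still no organism matches.
Reversing DNase → still no organism matches.
Reversing Bile esculin (to −) → unique match: Streptococcus agalactiae.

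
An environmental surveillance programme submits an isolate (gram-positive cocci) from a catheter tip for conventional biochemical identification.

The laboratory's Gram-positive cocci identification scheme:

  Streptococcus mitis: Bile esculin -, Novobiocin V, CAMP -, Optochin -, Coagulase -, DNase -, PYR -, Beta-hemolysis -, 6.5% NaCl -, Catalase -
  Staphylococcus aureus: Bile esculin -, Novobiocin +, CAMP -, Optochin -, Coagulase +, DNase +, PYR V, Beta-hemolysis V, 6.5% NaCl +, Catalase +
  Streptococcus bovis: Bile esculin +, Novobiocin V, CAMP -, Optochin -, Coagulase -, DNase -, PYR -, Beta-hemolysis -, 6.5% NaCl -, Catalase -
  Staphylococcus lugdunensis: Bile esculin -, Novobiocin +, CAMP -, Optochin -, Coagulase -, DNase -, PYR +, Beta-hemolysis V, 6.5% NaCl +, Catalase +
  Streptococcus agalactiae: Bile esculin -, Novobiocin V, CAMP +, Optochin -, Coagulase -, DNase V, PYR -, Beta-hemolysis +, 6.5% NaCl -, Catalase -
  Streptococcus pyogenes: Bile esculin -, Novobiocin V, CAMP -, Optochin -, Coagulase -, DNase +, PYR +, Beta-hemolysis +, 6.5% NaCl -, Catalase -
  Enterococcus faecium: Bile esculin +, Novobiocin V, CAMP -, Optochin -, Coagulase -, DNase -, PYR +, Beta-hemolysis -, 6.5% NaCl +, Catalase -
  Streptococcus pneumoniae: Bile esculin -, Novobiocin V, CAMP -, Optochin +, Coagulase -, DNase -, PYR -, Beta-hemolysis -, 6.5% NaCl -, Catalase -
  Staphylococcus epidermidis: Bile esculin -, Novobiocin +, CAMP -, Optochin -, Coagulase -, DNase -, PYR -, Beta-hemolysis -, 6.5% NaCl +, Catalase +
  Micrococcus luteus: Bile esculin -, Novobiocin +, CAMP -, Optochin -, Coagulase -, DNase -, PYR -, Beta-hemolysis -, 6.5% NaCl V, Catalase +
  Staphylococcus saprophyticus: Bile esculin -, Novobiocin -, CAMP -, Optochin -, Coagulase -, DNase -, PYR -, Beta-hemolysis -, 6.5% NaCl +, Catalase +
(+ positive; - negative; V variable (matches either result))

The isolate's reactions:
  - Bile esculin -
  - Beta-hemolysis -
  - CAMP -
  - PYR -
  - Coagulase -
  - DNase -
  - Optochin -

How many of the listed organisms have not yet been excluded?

4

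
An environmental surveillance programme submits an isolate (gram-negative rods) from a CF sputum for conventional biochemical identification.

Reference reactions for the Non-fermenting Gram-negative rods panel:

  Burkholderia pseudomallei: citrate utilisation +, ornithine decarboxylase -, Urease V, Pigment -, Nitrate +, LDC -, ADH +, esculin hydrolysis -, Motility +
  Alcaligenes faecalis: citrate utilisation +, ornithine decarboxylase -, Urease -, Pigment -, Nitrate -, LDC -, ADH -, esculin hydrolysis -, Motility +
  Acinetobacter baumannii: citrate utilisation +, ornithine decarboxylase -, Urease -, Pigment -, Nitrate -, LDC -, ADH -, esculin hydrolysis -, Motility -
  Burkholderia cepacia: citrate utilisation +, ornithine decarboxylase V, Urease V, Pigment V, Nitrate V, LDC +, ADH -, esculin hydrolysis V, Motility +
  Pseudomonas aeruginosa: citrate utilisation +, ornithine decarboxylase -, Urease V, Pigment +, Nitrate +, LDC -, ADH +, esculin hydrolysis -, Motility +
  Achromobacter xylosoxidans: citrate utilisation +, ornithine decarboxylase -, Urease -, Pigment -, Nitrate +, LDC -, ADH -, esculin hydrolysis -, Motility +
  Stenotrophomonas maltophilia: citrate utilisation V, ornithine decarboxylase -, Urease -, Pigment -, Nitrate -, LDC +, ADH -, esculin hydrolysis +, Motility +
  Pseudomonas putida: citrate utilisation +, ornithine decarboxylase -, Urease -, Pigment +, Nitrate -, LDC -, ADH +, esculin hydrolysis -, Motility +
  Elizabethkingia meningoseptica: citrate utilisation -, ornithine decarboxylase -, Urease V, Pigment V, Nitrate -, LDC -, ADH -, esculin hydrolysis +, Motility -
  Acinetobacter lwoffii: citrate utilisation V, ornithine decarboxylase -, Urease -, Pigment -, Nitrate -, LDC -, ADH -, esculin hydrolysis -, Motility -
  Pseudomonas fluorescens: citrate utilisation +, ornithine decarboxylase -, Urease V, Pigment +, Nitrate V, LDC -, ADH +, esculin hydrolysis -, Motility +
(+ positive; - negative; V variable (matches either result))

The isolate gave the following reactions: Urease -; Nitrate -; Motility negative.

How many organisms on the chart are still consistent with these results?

Motility -: excludes 8 organisms — 3 left.
Urease -: all 3 remaining candidates are consistent.
Nitrate -: all 3 remaining candidates are consistent.
Still consistent: Acinetobacter baumannii, Acinetobacter lwoffii, Elizabethkingia meningoseptica.

3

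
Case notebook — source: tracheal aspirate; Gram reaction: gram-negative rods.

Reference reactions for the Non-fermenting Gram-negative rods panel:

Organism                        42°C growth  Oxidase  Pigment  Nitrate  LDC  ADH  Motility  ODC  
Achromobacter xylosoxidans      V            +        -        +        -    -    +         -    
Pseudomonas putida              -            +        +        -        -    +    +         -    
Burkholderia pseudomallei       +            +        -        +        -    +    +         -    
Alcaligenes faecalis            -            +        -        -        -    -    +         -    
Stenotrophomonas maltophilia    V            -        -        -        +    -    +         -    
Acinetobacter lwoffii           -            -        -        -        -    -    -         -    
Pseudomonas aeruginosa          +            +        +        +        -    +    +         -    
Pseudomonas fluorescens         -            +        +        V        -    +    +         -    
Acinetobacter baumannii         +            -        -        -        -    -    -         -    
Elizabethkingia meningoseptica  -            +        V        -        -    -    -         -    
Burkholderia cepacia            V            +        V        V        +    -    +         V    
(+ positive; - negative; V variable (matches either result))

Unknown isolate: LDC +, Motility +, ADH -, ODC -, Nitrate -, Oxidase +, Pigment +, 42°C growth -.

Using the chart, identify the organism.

Nitrate -: excludes Achromobacter xylosoxidans, Burkholderia pseudomallei, Pseudomonas aeruginosa — 8 left.
ADH -: excludes Pseudomonas putida, Pseudomonas fluorescens — 6 left.
Oxidase +: excludes Stenotrophomonas maltophilia, Acinetobacter lwoffii, Acinetobacter baumannii — 3 left.
42°C growth -: all 3 remaining candidates are consistent.
LDC +: excludes Alcaligenes faecalis, Elizabethkingia meningoseptica — 1 left.
Pigment +: the one remaining candidate is consistent.
Motility +: the one remaining candidate is consistent.
ODC -: the one remaining candidate is consistent.

Burkholderia cepacia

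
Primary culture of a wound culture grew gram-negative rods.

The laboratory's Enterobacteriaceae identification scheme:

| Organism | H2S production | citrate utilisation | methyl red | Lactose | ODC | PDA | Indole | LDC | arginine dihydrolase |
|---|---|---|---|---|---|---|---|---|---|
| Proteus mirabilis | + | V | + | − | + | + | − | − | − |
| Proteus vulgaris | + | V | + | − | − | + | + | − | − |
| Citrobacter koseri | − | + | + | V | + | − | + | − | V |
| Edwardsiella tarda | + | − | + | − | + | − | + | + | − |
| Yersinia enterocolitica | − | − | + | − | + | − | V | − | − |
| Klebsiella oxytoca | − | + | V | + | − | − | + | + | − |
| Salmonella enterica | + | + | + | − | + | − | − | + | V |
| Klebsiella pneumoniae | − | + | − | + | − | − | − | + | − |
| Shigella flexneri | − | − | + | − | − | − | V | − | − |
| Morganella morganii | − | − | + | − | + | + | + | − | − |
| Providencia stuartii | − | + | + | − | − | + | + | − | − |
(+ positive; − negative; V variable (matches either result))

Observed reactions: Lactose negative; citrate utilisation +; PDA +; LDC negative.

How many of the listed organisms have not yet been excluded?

3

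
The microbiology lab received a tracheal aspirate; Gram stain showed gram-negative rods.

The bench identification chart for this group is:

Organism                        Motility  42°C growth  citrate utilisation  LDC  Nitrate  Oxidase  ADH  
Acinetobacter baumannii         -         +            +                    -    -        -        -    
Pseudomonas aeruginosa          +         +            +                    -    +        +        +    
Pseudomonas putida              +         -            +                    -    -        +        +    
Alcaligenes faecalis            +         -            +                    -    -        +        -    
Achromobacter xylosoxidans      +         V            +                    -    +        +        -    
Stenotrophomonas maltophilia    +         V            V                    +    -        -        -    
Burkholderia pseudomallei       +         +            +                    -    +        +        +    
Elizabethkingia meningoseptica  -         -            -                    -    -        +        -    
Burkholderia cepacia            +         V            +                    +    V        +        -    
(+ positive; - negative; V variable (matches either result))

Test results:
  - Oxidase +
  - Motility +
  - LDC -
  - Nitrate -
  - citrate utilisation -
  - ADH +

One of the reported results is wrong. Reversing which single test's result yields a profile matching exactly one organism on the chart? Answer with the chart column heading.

As reported, no row in the chart matches all 6 reactions.
Reversing ADH → still no organism matches.
Reversing Nitrate → still no organism matches.
Reversing LDC → still no organism matches.
Reversing citrate utilisation (to +) → unique match: Pseudomonas putida.
Reversing Oxidase → still no organism matches.
Reversing Motility → still no organism matches.

citrate utilisation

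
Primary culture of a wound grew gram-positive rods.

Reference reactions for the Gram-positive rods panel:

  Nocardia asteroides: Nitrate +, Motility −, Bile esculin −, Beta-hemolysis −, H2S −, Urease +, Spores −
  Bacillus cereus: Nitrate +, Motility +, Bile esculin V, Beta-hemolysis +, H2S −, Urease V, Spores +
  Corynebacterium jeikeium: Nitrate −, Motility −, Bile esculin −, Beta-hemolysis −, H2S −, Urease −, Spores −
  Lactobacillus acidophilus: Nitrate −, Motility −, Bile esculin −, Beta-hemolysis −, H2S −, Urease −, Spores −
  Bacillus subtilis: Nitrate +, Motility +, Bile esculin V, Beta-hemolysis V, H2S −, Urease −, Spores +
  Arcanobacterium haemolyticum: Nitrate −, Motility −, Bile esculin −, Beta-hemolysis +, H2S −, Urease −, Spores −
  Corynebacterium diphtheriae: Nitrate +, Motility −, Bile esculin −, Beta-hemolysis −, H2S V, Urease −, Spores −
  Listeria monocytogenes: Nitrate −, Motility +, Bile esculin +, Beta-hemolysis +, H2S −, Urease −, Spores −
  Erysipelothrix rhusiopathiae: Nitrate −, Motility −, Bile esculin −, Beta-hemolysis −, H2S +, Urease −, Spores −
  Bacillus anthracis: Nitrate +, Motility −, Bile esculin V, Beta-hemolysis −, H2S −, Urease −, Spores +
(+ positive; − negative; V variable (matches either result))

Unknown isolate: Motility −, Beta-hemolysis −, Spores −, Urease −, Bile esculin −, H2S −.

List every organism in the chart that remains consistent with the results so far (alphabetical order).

Corynebacterium diphtheriae, Corynebacterium jeikeium, Lactobacillus acidophilus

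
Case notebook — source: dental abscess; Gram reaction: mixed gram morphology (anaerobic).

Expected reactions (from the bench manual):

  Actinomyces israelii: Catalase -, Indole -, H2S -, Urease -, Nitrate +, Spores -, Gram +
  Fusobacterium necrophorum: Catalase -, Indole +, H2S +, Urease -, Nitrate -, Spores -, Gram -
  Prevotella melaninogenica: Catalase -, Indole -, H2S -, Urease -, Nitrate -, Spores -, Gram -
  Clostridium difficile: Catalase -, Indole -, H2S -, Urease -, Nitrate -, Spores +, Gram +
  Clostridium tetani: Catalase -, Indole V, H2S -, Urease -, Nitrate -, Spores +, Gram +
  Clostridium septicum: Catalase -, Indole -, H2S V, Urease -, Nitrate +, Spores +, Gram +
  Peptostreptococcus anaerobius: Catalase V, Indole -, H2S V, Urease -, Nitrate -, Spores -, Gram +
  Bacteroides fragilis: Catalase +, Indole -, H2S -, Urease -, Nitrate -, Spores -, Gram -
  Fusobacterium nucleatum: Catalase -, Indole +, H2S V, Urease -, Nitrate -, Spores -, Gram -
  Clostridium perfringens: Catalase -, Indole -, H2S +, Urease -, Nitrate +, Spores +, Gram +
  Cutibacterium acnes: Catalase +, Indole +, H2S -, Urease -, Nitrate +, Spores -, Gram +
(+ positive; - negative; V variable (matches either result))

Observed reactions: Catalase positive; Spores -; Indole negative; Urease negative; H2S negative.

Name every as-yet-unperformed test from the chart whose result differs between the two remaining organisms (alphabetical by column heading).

Catalase +: excludes 8 organisms — 3 left.
Spores -: all 3 remaining candidates are consistent.
H2S -: all 3 remaining candidates are consistent.
Urease -: all 3 remaining candidates are consistent.
Indole -: excludes Cutibacterium acnes — 2 left.
Two candidates remain: Bacteroides fragilis and Peptostreptococcus anaerobius.
  Nitrate: - vs - — same for both, does not separate.
  Gram: Bacteroides fragilis -, Peptostreptococcus anaerobius + — discriminates.

Gram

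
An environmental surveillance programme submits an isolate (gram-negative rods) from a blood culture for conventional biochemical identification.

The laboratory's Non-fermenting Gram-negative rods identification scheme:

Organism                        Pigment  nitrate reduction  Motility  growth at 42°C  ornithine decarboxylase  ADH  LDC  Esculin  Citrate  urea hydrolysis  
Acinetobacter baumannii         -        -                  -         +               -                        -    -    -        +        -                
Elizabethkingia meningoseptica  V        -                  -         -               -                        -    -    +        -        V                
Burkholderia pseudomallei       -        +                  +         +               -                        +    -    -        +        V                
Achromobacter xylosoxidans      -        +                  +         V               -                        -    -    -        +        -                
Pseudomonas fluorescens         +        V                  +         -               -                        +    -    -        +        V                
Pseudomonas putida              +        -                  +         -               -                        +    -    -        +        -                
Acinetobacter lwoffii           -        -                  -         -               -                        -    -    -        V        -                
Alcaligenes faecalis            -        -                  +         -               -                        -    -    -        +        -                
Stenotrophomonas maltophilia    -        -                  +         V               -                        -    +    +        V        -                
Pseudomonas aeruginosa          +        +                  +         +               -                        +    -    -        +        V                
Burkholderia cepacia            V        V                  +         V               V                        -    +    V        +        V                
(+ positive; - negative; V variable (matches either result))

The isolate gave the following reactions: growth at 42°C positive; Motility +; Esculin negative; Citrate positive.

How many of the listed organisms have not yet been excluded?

Motility +: excludes Acinetobacter baumannii, Elizabethkingia meningoseptica, Acinetobacter lwoffii — 8 left.
Esculin -: excludes Stenotrophomonas maltophilia — 7 left.
Citrate +: all 7 remaining candidates are consistent.
growth at 42°C +: excludes Pseudomonas fluorescens, Pseudomonas putida, Alcaligenes faecalis — 4 left.
Still consistent: Achromobacter xylosoxidans, Burkholderia cepacia, Burkholderia pseudomallei, Pseudomonas aeruginosa.

4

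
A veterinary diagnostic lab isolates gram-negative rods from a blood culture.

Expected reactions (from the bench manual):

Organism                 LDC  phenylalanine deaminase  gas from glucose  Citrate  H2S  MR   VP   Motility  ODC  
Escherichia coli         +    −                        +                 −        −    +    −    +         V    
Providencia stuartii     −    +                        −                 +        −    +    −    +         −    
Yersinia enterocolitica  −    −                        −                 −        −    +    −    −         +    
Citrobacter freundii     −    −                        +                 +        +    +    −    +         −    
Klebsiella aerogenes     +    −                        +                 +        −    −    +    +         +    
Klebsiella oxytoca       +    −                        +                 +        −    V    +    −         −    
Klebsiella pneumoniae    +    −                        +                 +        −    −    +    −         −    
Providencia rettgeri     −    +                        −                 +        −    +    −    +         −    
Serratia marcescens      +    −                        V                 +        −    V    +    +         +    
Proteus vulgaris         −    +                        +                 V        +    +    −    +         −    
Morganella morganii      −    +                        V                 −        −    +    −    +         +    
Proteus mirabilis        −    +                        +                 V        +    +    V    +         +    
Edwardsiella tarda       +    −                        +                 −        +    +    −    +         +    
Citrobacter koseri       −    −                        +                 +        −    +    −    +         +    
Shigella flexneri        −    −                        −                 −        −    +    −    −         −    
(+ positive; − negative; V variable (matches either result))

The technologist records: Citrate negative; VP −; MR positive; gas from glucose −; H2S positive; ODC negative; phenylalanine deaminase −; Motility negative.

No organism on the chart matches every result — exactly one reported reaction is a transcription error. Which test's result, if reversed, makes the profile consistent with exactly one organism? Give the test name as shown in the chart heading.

H2S

As reported, no row in the chart matches all 8 reactions.
Reversing ODC → still no organism matches.
Reversing Motility → still no organism matches.
Reversing H2S (to −) → unique match: Shigella flexneri.
Reversing phenylalanine deaminase → still no organism matches.
Reversing MR → still no organism matches.
Reversing gas from glucose → still no organism matches.
Reversing VP → still no organism matches.
Reversing Citrate → still no organism matches.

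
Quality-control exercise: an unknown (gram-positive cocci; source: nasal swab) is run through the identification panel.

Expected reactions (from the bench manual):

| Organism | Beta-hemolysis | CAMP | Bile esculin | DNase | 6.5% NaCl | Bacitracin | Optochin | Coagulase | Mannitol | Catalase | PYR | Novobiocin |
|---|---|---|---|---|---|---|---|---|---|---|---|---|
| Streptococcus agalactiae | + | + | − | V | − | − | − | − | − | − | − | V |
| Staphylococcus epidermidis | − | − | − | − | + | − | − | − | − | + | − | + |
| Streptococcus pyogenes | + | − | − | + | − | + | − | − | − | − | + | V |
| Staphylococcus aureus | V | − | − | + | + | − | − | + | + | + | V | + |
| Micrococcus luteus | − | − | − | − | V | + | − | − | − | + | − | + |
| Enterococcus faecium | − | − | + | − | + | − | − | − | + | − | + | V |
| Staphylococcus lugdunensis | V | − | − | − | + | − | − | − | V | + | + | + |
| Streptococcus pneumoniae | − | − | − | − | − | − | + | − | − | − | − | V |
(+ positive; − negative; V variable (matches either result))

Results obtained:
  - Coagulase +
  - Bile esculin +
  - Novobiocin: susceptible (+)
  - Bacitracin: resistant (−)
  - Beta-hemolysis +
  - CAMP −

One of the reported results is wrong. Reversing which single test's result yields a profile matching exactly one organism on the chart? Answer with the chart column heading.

Bile esculin

As reported, no row in the chart matches all 6 reactions.
Reversing Bile esculin (to −) → unique match: Staphylococcus aureus.
Reversing Coagulase → still no organism matches.
Reversing Beta-hemolysis → still no organism matches.
Reversing CAMP → still no organism matches.
Reversing Novobiocin → still no organism matches.
Reversing Bacitracin → still no organism matches.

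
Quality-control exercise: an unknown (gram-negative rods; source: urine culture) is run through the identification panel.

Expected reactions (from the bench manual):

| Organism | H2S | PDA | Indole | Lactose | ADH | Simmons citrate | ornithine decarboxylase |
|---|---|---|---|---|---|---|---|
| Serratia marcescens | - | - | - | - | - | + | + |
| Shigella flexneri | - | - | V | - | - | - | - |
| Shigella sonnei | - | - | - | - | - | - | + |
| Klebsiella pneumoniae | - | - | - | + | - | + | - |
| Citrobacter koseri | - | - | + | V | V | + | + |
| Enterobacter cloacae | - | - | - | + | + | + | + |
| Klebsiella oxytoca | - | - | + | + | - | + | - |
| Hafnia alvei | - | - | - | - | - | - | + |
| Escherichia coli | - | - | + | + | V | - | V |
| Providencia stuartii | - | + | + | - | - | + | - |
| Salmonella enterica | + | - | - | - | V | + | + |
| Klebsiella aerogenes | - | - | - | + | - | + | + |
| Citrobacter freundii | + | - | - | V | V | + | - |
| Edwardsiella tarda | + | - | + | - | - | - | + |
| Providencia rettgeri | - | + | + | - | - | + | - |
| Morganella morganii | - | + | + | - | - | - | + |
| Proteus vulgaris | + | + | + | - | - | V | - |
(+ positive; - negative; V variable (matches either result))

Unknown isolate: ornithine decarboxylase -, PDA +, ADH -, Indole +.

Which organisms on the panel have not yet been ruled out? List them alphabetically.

Proteus vulgaris, Providencia rettgeri, Providencia stuartii

ADH -: excludes Enterobacter cloacae — 16 left.
ornithine decarboxylase -: excludes 8 organisms — 8 left.
Indole +: excludes Klebsiella pneumoniae, Citrobacter freundii — 6 left.
PDA +: excludes Shigella flexneri, Klebsiella oxytoca, Escherichia coli — 3 left.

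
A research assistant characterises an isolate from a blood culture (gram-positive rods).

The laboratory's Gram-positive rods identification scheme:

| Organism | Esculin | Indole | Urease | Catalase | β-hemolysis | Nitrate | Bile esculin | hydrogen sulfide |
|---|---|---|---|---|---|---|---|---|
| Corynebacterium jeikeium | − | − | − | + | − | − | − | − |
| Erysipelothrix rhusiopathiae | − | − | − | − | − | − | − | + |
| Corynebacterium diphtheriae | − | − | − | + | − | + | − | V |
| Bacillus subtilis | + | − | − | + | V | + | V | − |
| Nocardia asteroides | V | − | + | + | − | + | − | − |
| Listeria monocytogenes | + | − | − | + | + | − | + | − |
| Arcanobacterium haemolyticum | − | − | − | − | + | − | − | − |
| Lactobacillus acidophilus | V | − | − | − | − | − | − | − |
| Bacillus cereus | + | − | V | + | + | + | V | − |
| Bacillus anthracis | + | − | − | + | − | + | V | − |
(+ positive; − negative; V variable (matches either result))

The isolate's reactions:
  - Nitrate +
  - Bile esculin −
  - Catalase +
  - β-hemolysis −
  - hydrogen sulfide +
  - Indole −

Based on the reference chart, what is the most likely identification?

Corynebacterium diphtheriae

β-hemolysis −: excludes Listeria monocytogenes, Arcanobacterium haemolyticum, Bacillus cereus — 7 left.
Indole −: all 7 remaining candidates are consistent.
Bile esculin −: all 7 remaining candidates are consistent.
hydrogen sulfide +: excludes 5 organisms — 2 left.
Nitrate +: excludes Erysipelothrix rhusiopathiae — 1 left.
Catalase +: the one remaining candidate is consistent.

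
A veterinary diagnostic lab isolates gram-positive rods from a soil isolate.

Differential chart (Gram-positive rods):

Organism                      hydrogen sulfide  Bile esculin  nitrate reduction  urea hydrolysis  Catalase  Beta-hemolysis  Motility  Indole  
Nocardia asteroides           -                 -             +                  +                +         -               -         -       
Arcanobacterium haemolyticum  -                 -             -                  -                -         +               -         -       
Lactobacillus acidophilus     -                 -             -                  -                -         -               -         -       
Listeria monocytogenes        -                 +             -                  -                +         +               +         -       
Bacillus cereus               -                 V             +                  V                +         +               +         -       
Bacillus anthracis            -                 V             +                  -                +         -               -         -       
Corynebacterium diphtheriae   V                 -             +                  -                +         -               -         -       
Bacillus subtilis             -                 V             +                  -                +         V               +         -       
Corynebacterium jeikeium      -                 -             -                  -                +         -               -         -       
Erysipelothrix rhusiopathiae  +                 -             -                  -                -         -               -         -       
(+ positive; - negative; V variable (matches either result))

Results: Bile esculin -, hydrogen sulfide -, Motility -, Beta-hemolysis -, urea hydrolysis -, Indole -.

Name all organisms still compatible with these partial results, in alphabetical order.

Bile esculin -: excludes Listeria monocytogenes — 9 left.
Beta-hemolysis -: excludes Arcanobacterium haemolyticum, Bacillus cereus — 7 left.
Indole -: all 7 remaining candidates are consistent.
hydrogen sulfide -: excludes Erysipelothrix rhusiopathiae — 6 left.
Motility -: excludes Bacillus subtilis — 5 left.
urea hydrolysis -: excludes Nocardia asteroides — 4 left.

Bacillus anthracis, Corynebacterium diphtheriae, Corynebacterium jeikeium, Lactobacillus acidophilus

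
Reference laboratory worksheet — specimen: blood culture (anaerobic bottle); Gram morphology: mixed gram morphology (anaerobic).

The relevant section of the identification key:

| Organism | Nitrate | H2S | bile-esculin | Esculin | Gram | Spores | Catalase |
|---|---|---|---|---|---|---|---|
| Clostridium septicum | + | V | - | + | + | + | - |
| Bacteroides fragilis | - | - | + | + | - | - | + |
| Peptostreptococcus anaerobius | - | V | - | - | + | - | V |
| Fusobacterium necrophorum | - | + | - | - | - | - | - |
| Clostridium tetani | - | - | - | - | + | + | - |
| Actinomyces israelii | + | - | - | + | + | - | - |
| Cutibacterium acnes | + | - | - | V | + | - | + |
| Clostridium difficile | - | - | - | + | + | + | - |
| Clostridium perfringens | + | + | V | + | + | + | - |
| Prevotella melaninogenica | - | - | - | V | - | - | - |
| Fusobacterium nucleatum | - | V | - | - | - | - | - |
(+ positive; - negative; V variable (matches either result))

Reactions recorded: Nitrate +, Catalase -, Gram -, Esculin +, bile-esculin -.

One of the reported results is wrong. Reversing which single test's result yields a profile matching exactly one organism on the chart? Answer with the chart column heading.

As reported, no row in the chart matches all 5 reactions.
Reversing Gram → 3 organisms match (not unique).
Reversing bile-esculin → still no organism matches.
Reversing Esculin → still no organism matches.
Reversing Nitrate (to -) → unique match: Prevotella melaninogenica.
Reversing Catalase → still no organism matches.

Nitrate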